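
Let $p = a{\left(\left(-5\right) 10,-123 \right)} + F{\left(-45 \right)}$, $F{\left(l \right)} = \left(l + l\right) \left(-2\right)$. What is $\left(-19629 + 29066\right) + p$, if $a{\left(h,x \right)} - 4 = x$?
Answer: $9498$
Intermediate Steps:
$a{\left(h,x \right)} = 4 + x$
$F{\left(l \right)} = - 4 l$ ($F{\left(l \right)} = 2 l \left(-2\right) = - 4 l$)
$p = 61$ ($p = \left(4 - 123\right) - -180 = -119 + 180 = 61$)
$\left(-19629 + 29066\right) + p = \left(-19629 + 29066\right) + 61 = 9437 + 61 = 9498$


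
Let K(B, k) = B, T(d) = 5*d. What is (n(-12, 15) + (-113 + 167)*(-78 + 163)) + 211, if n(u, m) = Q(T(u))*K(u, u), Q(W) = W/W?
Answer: 4789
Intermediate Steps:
Q(W) = 1
n(u, m) = u (n(u, m) = 1*u = u)
(n(-12, 15) + (-113 + 167)*(-78 + 163)) + 211 = (-12 + (-113 + 167)*(-78 + 163)) + 211 = (-12 + 54*85) + 211 = (-12 + 4590) + 211 = 4578 + 211 = 4789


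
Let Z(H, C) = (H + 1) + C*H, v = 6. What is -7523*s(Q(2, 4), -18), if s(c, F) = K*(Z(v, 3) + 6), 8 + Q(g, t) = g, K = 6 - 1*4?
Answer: -466426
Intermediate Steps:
K = 2 (K = 6 - 4 = 2)
Q(g, t) = -8 + g
Z(H, C) = 1 + H + C*H (Z(H, C) = (1 + H) + C*H = 1 + H + C*H)
s(c, F) = 62 (s(c, F) = 2*((1 + 6 + 3*6) + 6) = 2*((1 + 6 + 18) + 6) = 2*(25 + 6) = 2*31 = 62)
-7523*s(Q(2, 4), -18) = -7523*62 = -466426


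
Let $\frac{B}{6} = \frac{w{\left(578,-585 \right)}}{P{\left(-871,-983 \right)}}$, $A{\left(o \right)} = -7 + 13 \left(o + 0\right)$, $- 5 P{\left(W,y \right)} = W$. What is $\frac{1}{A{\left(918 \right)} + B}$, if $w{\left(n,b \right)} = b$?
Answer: $\frac{67}{797759} \approx 8.3985 \cdot 10^{-5}$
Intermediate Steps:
$P{\left(W,y \right)} = - \frac{W}{5}$
$A{\left(o \right)} = -7 + 13 o$
$B = - \frac{1350}{67}$ ($B = 6 \left(- \frac{585}{\left(- \frac{1}{5}\right) \left(-871\right)}\right) = 6 \left(- \frac{585}{\frac{871}{5}}\right) = 6 \left(\left(-585\right) \frac{5}{871}\right) = 6 \left(- \frac{225}{67}\right) = - \frac{1350}{67} \approx -20.149$)
$\frac{1}{A{\left(918 \right)} + B} = \frac{1}{\left(-7 + 13 \cdot 918\right) - \frac{1350}{67}} = \frac{1}{\left(-7 + 11934\right) - \frac{1350}{67}} = \frac{1}{11927 - \frac{1350}{67}} = \frac{1}{\frac{797759}{67}} = \frac{67}{797759}$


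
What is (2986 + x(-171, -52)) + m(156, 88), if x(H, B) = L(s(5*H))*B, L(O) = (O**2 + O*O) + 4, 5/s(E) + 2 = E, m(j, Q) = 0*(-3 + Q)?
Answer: 2040296722/734449 ≈ 2778.0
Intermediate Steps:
m(j, Q) = 0
s(E) = 5/(-2 + E)
L(O) = 4 + 2*O**2 (L(O) = (O**2 + O**2) + 4 = 2*O**2 + 4 = 4 + 2*O**2)
x(H, B) = B*(4 + 50/(-2 + 5*H)**2) (x(H, B) = (4 + 2*(5/(-2 + 5*H))**2)*B = (4 + 2*(25/(-2 + 5*H)**2))*B = (4 + 50/(-2 + 5*H)**2)*B = B*(4 + 50/(-2 + 5*H)**2))
(2986 + x(-171, -52)) + m(156, 88) = (2986 + (4*(-52) + 50*(-52)/(-2 + 5*(-171))**2)) + 0 = (2986 + (-208 + 50*(-52)/(-2 - 855)**2)) + 0 = (2986 + (-208 + 50*(-52)/(-857)**2)) + 0 = (2986 + (-208 + 50*(-52)*(1/734449))) + 0 = (2986 + (-208 - 2600/734449)) + 0 = (2986 - 152767992/734449) + 0 = 2040296722/734449 + 0 = 2040296722/734449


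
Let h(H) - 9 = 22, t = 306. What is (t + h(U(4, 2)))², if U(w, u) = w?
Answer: 113569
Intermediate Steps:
h(H) = 31 (h(H) = 9 + 22 = 31)
(t + h(U(4, 2)))² = (306 + 31)² = 337² = 113569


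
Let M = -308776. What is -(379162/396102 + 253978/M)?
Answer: -588390427/4368099684 ≈ -0.13470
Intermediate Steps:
-(379162/396102 + 253978/M) = -(379162/396102 + 253978/(-308776)) = -(379162*(1/396102) + 253978*(-1/308776)) = -(27083/28293 - 126989/154388) = -1*588390427/4368099684 = -588390427/4368099684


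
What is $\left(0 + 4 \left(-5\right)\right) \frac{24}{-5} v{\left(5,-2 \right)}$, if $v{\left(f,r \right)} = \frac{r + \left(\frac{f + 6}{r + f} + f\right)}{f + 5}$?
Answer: $64$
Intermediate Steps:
$v{\left(f,r \right)} = \frac{f + r + \frac{6 + f}{f + r}}{5 + f}$ ($v{\left(f,r \right)} = \frac{r + \left(\frac{6 + f}{f + r} + f\right)}{5 + f} = \frac{r + \left(f + \frac{6 + f}{f + r}\right)}{5 + f} = \frac{f + r + \frac{6 + f}{f + r}}{5 + f}$)
$\left(0 + 4 \left(-5\right)\right) \frac{24}{-5} v{\left(5,-2 \right)} = \left(0 + 4 \left(-5\right)\right) \frac{24}{-5} \frac{6 + 5 + 5^{2} + \left(-2\right)^{2} + 2 \cdot 5 \left(-2\right)}{5^{2} + 5 \cdot 5 + 5 \left(-2\right) + 5 \left(-2\right)} = \left(0 - 20\right) 24 \left(- \frac{1}{5}\right) \frac{6 + 5 + 25 + 4 - 20}{25 + 25 - 10 - 10} = \left(-20\right) \left(- \frac{24}{5}\right) \frac{1}{30} \cdot 20 = 96 \cdot \frac{1}{30} \cdot 20 = 96 \cdot \frac{2}{3} = 64$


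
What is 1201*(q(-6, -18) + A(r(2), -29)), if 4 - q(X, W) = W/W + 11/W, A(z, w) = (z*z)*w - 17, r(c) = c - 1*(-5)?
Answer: -31008619/18 ≈ -1.7227e+6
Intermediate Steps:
r(c) = 5 + c (r(c) = c + 5 = 5 + c)
A(z, w) = -17 + w*z² (A(z, w) = z²*w - 17 = w*z² - 17 = -17 + w*z²)
q(X, W) = 3 - 11/W (q(X, W) = 4 - (W/W + 11/W) = 4 - (1 + 11/W) = 4 + (-1 - 11/W) = 3 - 11/W)
1201*(q(-6, -18) + A(r(2), -29)) = 1201*((3 - 11/(-18)) + (-17 - 29*(5 + 2)²)) = 1201*((3 - 11*(-1/18)) + (-17 - 29*7²)) = 1201*((3 + 11/18) + (-17 - 29*49)) = 1201*(65/18 + (-17 - 1421)) = 1201*(65/18 - 1438) = 1201*(-25819/18) = -31008619/18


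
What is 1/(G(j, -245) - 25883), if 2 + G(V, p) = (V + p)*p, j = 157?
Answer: -1/4325 ≈ -0.00023121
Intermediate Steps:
G(V, p) = -2 + p*(V + p) (G(V, p) = -2 + (V + p)*p = -2 + p*(V + p))
1/(G(j, -245) - 25883) = 1/((-2 + (-245)² + 157*(-245)) - 25883) = 1/((-2 + 60025 - 38465) - 25883) = 1/(21558 - 25883) = 1/(-4325) = -1/4325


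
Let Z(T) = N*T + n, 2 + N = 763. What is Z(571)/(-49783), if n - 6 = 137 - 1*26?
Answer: -434648/49783 ≈ -8.7309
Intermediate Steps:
N = 761 (N = -2 + 763 = 761)
n = 117 (n = 6 + (137 - 1*26) = 6 + (137 - 26) = 6 + 111 = 117)
Z(T) = 117 + 761*T (Z(T) = 761*T + 117 = 117 + 761*T)
Z(571)/(-49783) = (117 + 761*571)/(-49783) = (117 + 434531)*(-1/49783) = 434648*(-1/49783) = -434648/49783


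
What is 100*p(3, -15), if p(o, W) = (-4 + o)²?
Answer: 100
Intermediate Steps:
100*p(3, -15) = 100*(-4 + 3)² = 100*(-1)² = 100*1 = 100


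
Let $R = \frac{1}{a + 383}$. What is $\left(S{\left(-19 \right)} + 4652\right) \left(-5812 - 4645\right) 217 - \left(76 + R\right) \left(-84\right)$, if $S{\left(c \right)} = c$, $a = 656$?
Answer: $- \frac{10923062683043}{1039} \approx -1.0513 \cdot 10^{10}$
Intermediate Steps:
$R = \frac{1}{1039}$ ($R = \frac{1}{656 + 383} = \frac{1}{1039} \approx 0.00096246$)
$\left(S{\left(-19 \right)} + 4652\right) \left(-5812 - 4645\right) 217 - \left(76 + R\right) \left(-84\right) = \left(-19 + 4652\right) \left(-5812 - 4645\right) 217 - \left(76 + \frac{1}{1039}\right) \left(-84\right) = 4633 \left(-10457\right) 217 - \frac{78965}{1039} \left(-84\right) = \left(-48447281\right) 217 - - \frac{6633060}{1039} = -10513059977 + \frac{6633060}{1039} = - \frac{10923062683043}{1039}$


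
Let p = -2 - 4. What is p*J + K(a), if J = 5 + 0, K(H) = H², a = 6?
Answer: 6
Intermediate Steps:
p = -6
J = 5
p*J + K(a) = -6*5 + 6² = -30 + 36 = 6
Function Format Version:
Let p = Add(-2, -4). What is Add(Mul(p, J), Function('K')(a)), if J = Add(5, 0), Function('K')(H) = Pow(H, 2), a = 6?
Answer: 6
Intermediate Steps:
p = -6
J = 5
Add(Mul(p, J), Function('K')(a)) = Add(Mul(-6, 5), Pow(6, 2)) = Add(-30, 36) = 6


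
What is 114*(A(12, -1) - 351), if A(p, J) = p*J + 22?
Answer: -38874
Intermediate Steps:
A(p, J) = 22 + J*p (A(p, J) = J*p + 22 = 22 + J*p)
114*(A(12, -1) - 351) = 114*((22 - 1*12) - 351) = 114*((22 - 12) - 351) = 114*(10 - 351) = 114*(-341) = -38874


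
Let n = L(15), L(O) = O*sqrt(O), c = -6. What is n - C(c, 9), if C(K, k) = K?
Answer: 6 + 15*sqrt(15) ≈ 64.095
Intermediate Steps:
L(O) = O**(3/2)
n = 15*sqrt(15) (n = 15**(3/2) = 15*sqrt(15) ≈ 58.095)
n - C(c, 9) = 15*sqrt(15) - 1*(-6) = 15*sqrt(15) + 6 = 6 + 15*sqrt(15)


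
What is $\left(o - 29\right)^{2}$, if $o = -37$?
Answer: $4356$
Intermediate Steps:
$\left(o - 29\right)^{2} = \left(-37 - 29\right)^{2} = \left(-66\right)^{2} = 4356$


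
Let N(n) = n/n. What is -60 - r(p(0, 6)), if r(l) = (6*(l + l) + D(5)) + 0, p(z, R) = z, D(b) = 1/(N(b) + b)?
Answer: -361/6 ≈ -60.167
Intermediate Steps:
N(n) = 1
D(b) = 1/(1 + b)
r(l) = ⅙ + 12*l (r(l) = (6*(l + l) + 1/(1 + 5)) + 0 = (6*(2*l) + 1/6) + 0 = (12*l + ⅙) + 0 = (⅙ + 12*l) + 0 = ⅙ + 12*l)
-60 - r(p(0, 6)) = -60 - (⅙ + 12*0) = -60 - (⅙ + 0) = -60 - 1*⅙ = -60 - ⅙ = -361/6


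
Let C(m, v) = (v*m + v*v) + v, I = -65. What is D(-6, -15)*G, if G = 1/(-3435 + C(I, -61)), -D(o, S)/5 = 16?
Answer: -8/419 ≈ -0.019093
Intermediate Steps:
D(o, S) = -80 (D(o, S) = -5*16 = -80)
C(m, v) = v + v² + m*v (C(m, v) = (m*v + v²) + v = (v² + m*v) + v = v + v² + m*v)
G = 1/4190 (G = 1/(-3435 - 61*(1 - 65 - 61)) = 1/(-3435 - 61*(-125)) = 1/(-3435 + 7625) = 1/4190 ≈ 0.00023866)
D(-6, -15)*G = -80*1/4190 = -8/419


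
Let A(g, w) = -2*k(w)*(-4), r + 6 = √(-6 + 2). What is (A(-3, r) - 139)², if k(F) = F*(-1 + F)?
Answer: -16039 - 68640*I ≈ -16039.0 - 68640.0*I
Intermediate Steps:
r = -6 + 2*I (r = -6 + √(-6 + 2) = -6 + √(-4) = -6 + 2*I ≈ -6.0 + 2.0*I)
A(g, w) = 8*w*(-1 + w) (A(g, w) = -2*w*(-1 + w)*(-4) = 8*w*(-1 + w))
(A(-3, r) - 139)² = (8*(-6 + 2*I)*(-1 + (-6 + 2*I)) - 139)² = (8*(-6 + 2*I)*(-7 + 2*I) - 139)² = (8*(-7 + 2*I)*(-6 + 2*I) - 139)² = (-139 + 8*(-7 + 2*I)*(-6 + 2*I))²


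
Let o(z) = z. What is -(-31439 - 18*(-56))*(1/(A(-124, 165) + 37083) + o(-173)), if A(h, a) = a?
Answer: -196094412193/37248 ≈ -5.2646e+6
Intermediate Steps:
-(-31439 - 18*(-56))*(1/(A(-124, 165) + 37083) + o(-173)) = -(-31439 - 18*(-56))*(1/(165 + 37083) - 173) = -(-31439 + 1008)*(1/37248 - 173) = -(-30431)*(1/37248 - 173) = -(-30431)*(-6443903)/37248 = -1*196094412193/37248 = -196094412193/37248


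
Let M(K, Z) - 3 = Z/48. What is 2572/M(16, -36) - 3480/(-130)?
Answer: 136876/117 ≈ 1169.9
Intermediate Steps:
M(K, Z) = 3 + Z/48
2572/M(16, -36) - 3480/(-130) = 2572/(3 + (1/48)*(-36)) - 3480/(-130) = 2572/(3 - 3/4) - 3480*(-1/130) = 2572/(9/4) + 348/13 = 2572*(4/9) + 348/13 = 10288/9 + 348/13 = 136876/117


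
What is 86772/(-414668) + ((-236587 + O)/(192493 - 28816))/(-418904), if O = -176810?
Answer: -495778868298915/2369307557493112 ≈ -0.20925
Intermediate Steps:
86772/(-414668) + ((-236587 + O)/(192493 - 28816))/(-418904) = 86772/(-414668) + ((-236587 - 176810)/(192493 - 28816))/(-418904) = 86772*(-1/414668) - 413397/163677*(-1/418904) = -21693/103667 - 413397*1/163677*(-1/418904) = -21693/103667 - 137799/54559*(-1/418904) = -21693/103667 + 137799/22854983336 = -495778868298915/2369307557493112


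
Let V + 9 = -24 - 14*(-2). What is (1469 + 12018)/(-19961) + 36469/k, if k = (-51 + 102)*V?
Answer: -731396894/5090055 ≈ -143.69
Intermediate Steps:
V = -5 (V = -9 + (-24 - 14*(-2)) = -9 + (-24 - 1*(-28)) = -9 + (-24 + 28) = -9 + 4 = -5)
k = -255 (k = (-51 + 102)*(-5) = 51*(-5) = -255)
(1469 + 12018)/(-19961) + 36469/k = (1469 + 12018)/(-19961) + 36469/(-255) = 13487*(-1/19961) + 36469*(-1/255) = -13487/19961 - 36469/255 = -731396894/5090055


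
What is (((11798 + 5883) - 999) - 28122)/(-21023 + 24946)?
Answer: -11440/3923 ≈ -2.9161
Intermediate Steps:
(((11798 + 5883) - 999) - 28122)/(-21023 + 24946) = ((17681 - 999) - 28122)/3923 = (16682 - 28122)*(1/3923) = -11440*1/3923 = -11440/3923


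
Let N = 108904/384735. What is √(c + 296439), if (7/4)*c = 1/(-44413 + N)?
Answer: 3*√9616807149839303945325691/17087126651 ≈ 544.46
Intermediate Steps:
N = 108904/384735 (N = 108904*(1/384735) = 108904/384735 ≈ 0.28306)
c = -1538940/119609886557 (c = 4/(7*(-44413 + 108904/384735)) = 4/(7*(-17087126651/384735)) = (4/7)*(-384735/17087126651) = -1538940/119609886557 ≈ -1.2866e-5)
√(c + 296439) = √(-1538940/119609886557 + 296439) = √(35457035159531583/119609886557) = 3*√9616807149839303945325691/17087126651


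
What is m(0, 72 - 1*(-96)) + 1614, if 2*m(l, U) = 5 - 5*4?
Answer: 3213/2 ≈ 1606.5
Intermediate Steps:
m(l, U) = -15/2 (m(l, U) = (5 - 5*4)/2 = (5 - 20)/2 = (½)*(-15) = -15/2)
m(0, 72 - 1*(-96)) + 1614 = -15/2 + 1614 = 3213/2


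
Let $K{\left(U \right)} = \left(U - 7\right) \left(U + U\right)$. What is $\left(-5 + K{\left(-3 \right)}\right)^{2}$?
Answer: $3025$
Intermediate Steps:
$K{\left(U \right)} = 2 U \left(-7 + U\right)$ ($K{\left(U \right)} = \left(-7 + U\right) 2 U = 2 U \left(-7 + U\right)$)
$\left(-5 + K{\left(-3 \right)}\right)^{2} = \left(-5 + 2 \left(-3\right) \left(-7 - 3\right)\right)^{2} = \left(-5 + 2 \left(-3\right) \left(-10\right)\right)^{2} = \left(-5 + 60\right)^{2} = 55^{2} = 3025$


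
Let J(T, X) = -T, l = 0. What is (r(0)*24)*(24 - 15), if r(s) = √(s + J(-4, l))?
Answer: 432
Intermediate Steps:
r(s) = √(4 + s) (r(s) = √(s - 1*(-4)) = √(s + 4) = √(4 + s))
(r(0)*24)*(24 - 15) = (√(4 + 0)*24)*(24 - 15) = (√4*24)*9 = (2*24)*9 = 48*9 = 432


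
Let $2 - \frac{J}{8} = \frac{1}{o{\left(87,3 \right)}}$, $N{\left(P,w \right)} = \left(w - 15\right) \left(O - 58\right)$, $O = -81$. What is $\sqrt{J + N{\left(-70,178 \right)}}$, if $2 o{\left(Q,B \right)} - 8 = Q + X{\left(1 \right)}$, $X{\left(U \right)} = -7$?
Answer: $\frac{i \sqrt{2739583}}{11} \approx 150.47 i$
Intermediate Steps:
$N{\left(P,w \right)} = 2085 - 139 w$ ($N{\left(P,w \right)} = \left(w - 15\right) \left(-81 - 58\right) = \left(-15 + w\right) \left(-139\right) = 2085 - 139 w$)
$o{\left(Q,B \right)} = \frac{1}{2} + \frac{Q}{2}$ ($o{\left(Q,B \right)} = 4 + \frac{Q - 7}{2} = 4 + \frac{-7 + Q}{2} = 4 + \left(- \frac{7}{2} + \frac{Q}{2}\right) = \frac{1}{2} + \frac{Q}{2}$)
$J = \frac{174}{11}$ ($J = 16 - \frac{8}{\frac{1}{2} + \frac{1}{2} \cdot 87} = 16 - \frac{8}{\frac{1}{2} + \frac{87}{2}} = 16 - \frac{8}{44} = 16 - \frac{2}{11} = \frac{174}{11} \approx 15.818$)
$\sqrt{J + N{\left(-70,178 \right)}} = \sqrt{\frac{174}{11} + \left(2085 - 24742\right)} = \sqrt{\frac{174}{11} - 22657} = \sqrt{- \frac{249053}{11}} = \frac{i \sqrt{2739583}}{11}$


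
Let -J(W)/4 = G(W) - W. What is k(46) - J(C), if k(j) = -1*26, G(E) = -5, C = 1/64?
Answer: -737/16 ≈ -46.063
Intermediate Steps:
C = 1/64 ≈ 0.015625
J(W) = 20 + 4*W (J(W) = -4*(-5 - W) = 20 + 4*W)
k(j) = -26
k(46) - J(C) = -26 - (20 + 4*(1/64)) = -26 - (20 + 1/16) = -26 - 1*321/16 = -26 - 321/16 = -737/16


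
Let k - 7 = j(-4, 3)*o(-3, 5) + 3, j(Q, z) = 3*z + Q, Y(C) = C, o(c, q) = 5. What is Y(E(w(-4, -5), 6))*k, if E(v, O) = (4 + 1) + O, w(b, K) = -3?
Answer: 385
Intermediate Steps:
E(v, O) = 5 + O
j(Q, z) = Q + 3*z
k = 35 (k = 7 + ((-4 + 3*3)*5 + 3) = 7 + ((-4 + 9)*5 + 3) = 7 + (5*5 + 3) = 7 + (25 + 3) = 7 + 28 = 35)
Y(E(w(-4, -5), 6))*k = (5 + 6)*35 = 11*35 = 385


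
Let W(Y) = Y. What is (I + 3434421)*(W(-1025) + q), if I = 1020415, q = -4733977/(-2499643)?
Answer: -11392798022973928/2499643 ≈ -4.5578e+9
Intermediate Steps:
q = 4733977/2499643 (q = -4733977*(-1/2499643) = 4733977/2499643 ≈ 1.8939)
(I + 3434421)*(W(-1025) + q) = (1020415 + 3434421)*(-1025 + 4733977/2499643) = 4454836*(-2557400098/2499643) = -11392798022973928/2499643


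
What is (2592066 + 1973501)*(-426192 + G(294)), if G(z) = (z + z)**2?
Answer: -367290734016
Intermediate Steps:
G(z) = 4*z**2 (G(z) = (2*z)**2 = 4*z**2)
(2592066 + 1973501)*(-426192 + G(294)) = (2592066 + 1973501)*(-426192 + 4*294**2) = 4565567*(-426192 + 4*86436) = 4565567*(-426192 + 345744) = 4565567*(-80448) = -367290734016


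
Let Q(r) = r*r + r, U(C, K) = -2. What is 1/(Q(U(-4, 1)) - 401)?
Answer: -1/399 ≈ -0.0025063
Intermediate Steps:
Q(r) = r + r² (Q(r) = r² + r = r + r²)
1/(Q(U(-4, 1)) - 401) = 1/(-2*(1 - 2) - 401) = 1/(-2*(-1) - 401) = 1/(2 - 401) = 1/(-399) = -1/399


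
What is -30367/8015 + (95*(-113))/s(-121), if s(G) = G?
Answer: 82366618/969815 ≈ 84.930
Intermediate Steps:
-30367/8015 + (95*(-113))/s(-121) = -30367/8015 + (95*(-113))/(-121) = -30367*1/8015 - 10735*(-1/121) = -30367/8015 + 10735/121 = 82366618/969815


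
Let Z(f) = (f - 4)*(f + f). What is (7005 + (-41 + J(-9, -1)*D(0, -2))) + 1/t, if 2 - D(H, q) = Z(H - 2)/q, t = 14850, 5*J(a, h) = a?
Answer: 103041181/14850 ≈ 6938.8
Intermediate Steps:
J(a, h) = a/5
Z(f) = 2*f*(-4 + f) (Z(f) = (-4 + f)*(2*f) = 2*f*(-4 + f))
D(H, q) = 2 - 2*(-6 + H)*(-2 + H)/q (D(H, q) = 2 - 2*(H - 2)*(-4 + (H - 2))/q = 2 - 2*(-2 + H)*(-4 + (-2 + H))/q = 2 - 2*(-2 + H)*(-6 + H)/q = 2 - 2*(-6 + H)*(-2 + H)/q)
(7005 + (-41 + J(-9, -1)*D(0, -2))) + 1/t = (7005 + (-41 + ((⅕)*(-9))*(2*(-2 - (-6 + 0)*(-2 + 0))/(-2)))) + 1/14850 = (7005 + (-41 - 18*(-1)*(-2 - 1*(-6)*(-2))/(5*2))) + 1/14850 = (7005 + (-41 - 18*(-1)*(-2 - 12)/(5*2))) + 1/14850 = (7005 + (-41 - 18*(-1)*(-14)/(5*2))) + 1/14850 = (7005 + (-41 - 9/5*14)) + 1/14850 = (7005 + (-41 - 126/5)) + 1/14850 = (7005 - 331/5) + 1/14850 = 34694/5 + 1/14850 = 103041181/14850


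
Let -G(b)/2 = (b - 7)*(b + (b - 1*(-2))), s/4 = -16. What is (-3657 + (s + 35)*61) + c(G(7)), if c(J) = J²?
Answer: -5426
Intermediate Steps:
s = -64 (s = 4*(-16) = -64)
G(b) = -2*(-7 + b)*(2 + 2*b) (G(b) = -2*(b - 7)*(b + (b - 1*(-2))) = -2*(-7 + b)*(b + (b + 2)) = -2*(-7 + b)*(b + (2 + b)) = -2*(-7 + b)*(2 + 2*b))
(-3657 + (s + 35)*61) + c(G(7)) = (-3657 + (-64 + 35)*61) + (28 - 4*7² + 24*7)² = (-3657 - 29*61) + (28 - 4*49 + 168)² = (-3657 - 1769) + (28 - 196 + 168)² = -5426 + 0² = -5426 + 0 = -5426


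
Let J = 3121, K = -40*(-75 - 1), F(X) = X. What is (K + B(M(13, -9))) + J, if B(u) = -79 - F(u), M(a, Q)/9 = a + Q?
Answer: 6046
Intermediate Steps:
M(a, Q) = 9*Q + 9*a (M(a, Q) = 9*(a + Q) = 9*(Q + a) = 9*Q + 9*a)
K = 3040 (K = -40*(-76) = 3040)
B(u) = -79 - u
(K + B(M(13, -9))) + J = (3040 + (-79 - (9*(-9) + 9*13))) + 3121 = (3040 + (-79 - (-81 + 117))) + 3121 = (3040 + (-79 - 1*36)) + 3121 = (3040 + (-79 - 36)) + 3121 = (3040 - 115) + 3121 = 2925 + 3121 = 6046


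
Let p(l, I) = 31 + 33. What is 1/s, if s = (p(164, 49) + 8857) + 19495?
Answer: 1/28416 ≈ 3.5191e-5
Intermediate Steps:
p(l, I) = 64
s = 28416 (s = (64 + 8857) + 19495 = 8921 + 19495 = 28416)
1/s = 1/28416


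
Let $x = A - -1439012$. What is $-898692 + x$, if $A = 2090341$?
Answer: $2630661$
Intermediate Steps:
$x = 3529353$ ($x = 2090341 - -1439012 = 2090341 + 1439012 = 3529353$)
$-898692 + x = -898692 + 3529353 = 2630661$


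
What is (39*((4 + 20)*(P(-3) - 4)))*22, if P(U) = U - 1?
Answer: -164736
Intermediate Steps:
P(U) = -1 + U
(39*((4 + 20)*(P(-3) - 4)))*22 = (39*((4 + 20)*((-1 - 3) - 4)))*22 = (39*(24*(-4 - 4)))*22 = (39*(24*(-8)))*22 = (39*(-192))*22 = -7488*22 = -164736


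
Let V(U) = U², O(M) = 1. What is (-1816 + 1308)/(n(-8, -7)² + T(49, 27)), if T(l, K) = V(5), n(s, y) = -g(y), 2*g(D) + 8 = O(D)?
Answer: -2032/149 ≈ -13.638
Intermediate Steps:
g(D) = -7/2 (g(D) = -4 + (½)*1 = -4 + ½ = -7/2)
n(s, y) = 7/2 (n(s, y) = -1*(-7/2) = 7/2)
T(l, K) = 25 (T(l, K) = 5² = 25)
(-1816 + 1308)/(n(-8, -7)² + T(49, 27)) = (-1816 + 1308)/((7/2)² + 25) = -508/(49/4 + 25) = -508/149/4 = -508*4/149 = -2032/149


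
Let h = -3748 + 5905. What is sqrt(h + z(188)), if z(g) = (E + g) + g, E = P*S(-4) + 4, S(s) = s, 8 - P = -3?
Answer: 3*sqrt(277) ≈ 49.930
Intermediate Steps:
P = 11 (P = 8 - 1*(-3) = 8 + 3 = 11)
E = -40 (E = 11*(-4) + 4 = -44 + 4 = -40)
z(g) = -40 + 2*g (z(g) = (-40 + g) + g = -40 + 2*g)
h = 2157
sqrt(h + z(188)) = sqrt(2157 + (-40 + 2*188)) = sqrt(2157 + (-40 + 376)) = sqrt(2157 + 336) = sqrt(2493) = 3*sqrt(277)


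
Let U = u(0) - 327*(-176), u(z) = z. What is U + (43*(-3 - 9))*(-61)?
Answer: 89028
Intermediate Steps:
U = 57552 (U = 0 - 327*(-176) = 0 + 57552 = 57552)
U + (43*(-3 - 9))*(-61) = 57552 + (43*(-3 - 9))*(-61) = 57552 + (43*(-12))*(-61) = 57552 - 516*(-61) = 57552 + 31476 = 89028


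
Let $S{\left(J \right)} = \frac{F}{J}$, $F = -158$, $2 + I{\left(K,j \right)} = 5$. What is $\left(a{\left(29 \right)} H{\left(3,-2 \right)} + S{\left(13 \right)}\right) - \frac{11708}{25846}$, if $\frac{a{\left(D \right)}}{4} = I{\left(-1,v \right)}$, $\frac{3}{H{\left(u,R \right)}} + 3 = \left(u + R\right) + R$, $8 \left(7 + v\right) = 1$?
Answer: $- \frac{3629927}{167999} \approx -21.607$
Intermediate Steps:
$v = - \frac{55}{8}$ ($v = -7 + \frac{1}{8} \cdot 1 = -7 + \frac{1}{8} = - \frac{55}{8} \approx -6.875$)
$I{\left(K,j \right)} = 3$ ($I{\left(K,j \right)} = -2 + 5 = 3$)
$H{\left(u,R \right)} = \frac{3}{-3 + u + 2 R}$ ($H{\left(u,R \right)} = \frac{3}{-3 + \left(\left(u + R\right) + R\right)} = \frac{3}{-3 + \left(\left(R + u\right) + R\right)} = \frac{3}{-3 + \left(u + 2 R\right)} = \frac{3}{-3 + u + 2 R}$)
$a{\left(D \right)} = 12$ ($a{\left(D \right)} = 4 \cdot 3 = 12$)
$S{\left(J \right)} = - \frac{158}{J}$
$\left(a{\left(29 \right)} H{\left(3,-2 \right)} + S{\left(13 \right)}\right) - \frac{11708}{25846} = \left(12 \frac{3}{-3 + 3 + 2 \left(-2\right)} - \frac{158}{13}\right) - \frac{11708}{25846} = \left(12 \frac{3}{-3 + 3 - 4} - \frac{158}{13}\right) - \frac{5854}{12923} = \left(12 \frac{3}{-4} - \frac{158}{13}\right) - \frac{5854}{12923} = \left(12 \cdot 3 \left(- \frac{1}{4}\right) - \frac{158}{13}\right) - \frac{5854}{12923} = \left(12 \left(- \frac{3}{4}\right) - \frac{158}{13}\right) - \frac{5854}{12923} = \left(-9 - \frac{158}{13}\right) - \frac{5854}{12923} = - \frac{275}{13} - \frac{5854}{12923} = - \frac{3629927}{167999}$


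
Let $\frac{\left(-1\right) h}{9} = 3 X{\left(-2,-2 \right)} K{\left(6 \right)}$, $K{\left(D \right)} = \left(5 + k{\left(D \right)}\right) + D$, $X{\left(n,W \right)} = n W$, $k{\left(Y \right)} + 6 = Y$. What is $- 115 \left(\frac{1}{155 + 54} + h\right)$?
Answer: $\frac{28553465}{209} \approx 1.3662 \cdot 10^{5}$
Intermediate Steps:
$k{\left(Y \right)} = -6 + Y$
$X{\left(n,W \right)} = W n$
$K{\left(D \right)} = -1 + 2 D$ ($K{\left(D \right)} = \left(5 + \left(-6 + D\right)\right) + D = \left(-1 + D\right) + D = -1 + 2 D$)
$h = -1188$ ($h = - 9 \cdot 3 \left(\left(-2\right) \left(-2\right)\right) \left(-1 + 2 \cdot 6\right) = - 9 \cdot 3 \cdot 4 \left(-1 + 12\right) = - 9 \cdot 12 \cdot 11 = \left(-9\right) 132 = -1188$)
$- 115 \left(\frac{1}{155 + 54} + h\right) = - 115 \left(\frac{1}{155 + 54} - 1188\right) = - 115 \left(\frac{1}{209} - 1188\right) = \left(-115\right) \left(- \frac{248291}{209}\right) = \frac{28553465}{209}$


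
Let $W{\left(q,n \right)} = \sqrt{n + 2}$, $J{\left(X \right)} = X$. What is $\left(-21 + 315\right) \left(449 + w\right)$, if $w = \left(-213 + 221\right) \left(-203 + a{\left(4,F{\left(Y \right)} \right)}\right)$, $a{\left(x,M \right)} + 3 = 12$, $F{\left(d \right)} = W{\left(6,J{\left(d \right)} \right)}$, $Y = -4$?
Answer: $-324282$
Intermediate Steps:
$W{\left(q,n \right)} = \sqrt{2 + n}$
$F{\left(d \right)} = \sqrt{2 + d}$
$a{\left(x,M \right)} = 9$ ($a{\left(x,M \right)} = -3 + 12 = 9$)
$w = -1552$ ($w = \left(-213 + 221\right) \left(-203 + 9\right) = 8 \left(-194\right) = -1552$)
$\left(-21 + 315\right) \left(449 + w\right) = \left(-21 + 315\right) \left(449 - 1552\right) = 294 \left(-1103\right) = -324282$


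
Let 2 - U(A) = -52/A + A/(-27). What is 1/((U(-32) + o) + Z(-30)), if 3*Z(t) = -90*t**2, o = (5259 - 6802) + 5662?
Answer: -216/4942471 ≈ -4.3703e-5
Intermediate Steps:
o = 4119 (o = -1543 + 5662 = 4119)
U(A) = 2 + 52/A + A/27 (U(A) = 2 - (-52/A + A/(-27)) = 2 - (-52/A + A*(-1/27)) = 2 - (-52/A - A/27) = 2 + (52/A + A/27) = 2 + 52/A + A/27)
Z(t) = -30*t**2 (Z(t) = (-90*t**2)/3 = -30*t**2)
1/((U(-32) + o) + Z(-30)) = 1/(((2 + 52/(-32) + (1/27)*(-32)) + 4119) - 30*(-30)**2) = 1/(((2 + 52*(-1/32) - 32/27) + 4119) - 30*900) = 1/(((2 - 13/8 - 32/27) + 4119) - 27000) = 1/((-175/216 + 4119) - 27000) = 1/(889529/216 - 27000) = 1/(-4942471/216) = -216/4942471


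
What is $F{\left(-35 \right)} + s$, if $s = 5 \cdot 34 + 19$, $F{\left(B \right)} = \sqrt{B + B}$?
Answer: $189 + i \sqrt{70} \approx 189.0 + 8.3666 i$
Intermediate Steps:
$F{\left(B \right)} = \sqrt{2} \sqrt{B}$ ($F{\left(B \right)} = \sqrt{2 B} = \sqrt{2} \sqrt{B}$)
$s = 189$ ($s = 170 + 19 = 189$)
$F{\left(-35 \right)} + s = \sqrt{2} \sqrt{-35} + 189 = \sqrt{2} i \sqrt{35} + 189 = i \sqrt{70} + 189 = 189 + i \sqrt{70}$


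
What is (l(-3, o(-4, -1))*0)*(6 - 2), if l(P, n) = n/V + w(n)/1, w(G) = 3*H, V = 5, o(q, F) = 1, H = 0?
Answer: 0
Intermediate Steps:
w(G) = 0 (w(G) = 3*0 = 0)
l(P, n) = n/5 (l(P, n) = n/5 + 0/1 = n*(⅕) + 0*1 = n/5 + 0 = n/5)
(l(-3, o(-4, -1))*0)*(6 - 2) = (((⅕)*1)*0)*(6 - 2) = ((⅕)*0)*4 = 0*4 = 0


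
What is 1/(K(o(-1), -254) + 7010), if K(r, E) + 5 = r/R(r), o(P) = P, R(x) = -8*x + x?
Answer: 7/49034 ≈ 0.00014276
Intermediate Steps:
R(x) = -7*x
K(r, E) = -36/7 (K(r, E) = -5 + r/((-7*r)) = -5 + r*(-1/(7*r)) = -5 - 1/7 = -36/7)
1/(K(o(-1), -254) + 7010) = 1/(-36/7 + 7010) = 1/(49034/7) = 7/49034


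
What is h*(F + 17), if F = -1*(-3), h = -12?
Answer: -240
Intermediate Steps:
F = 3
h*(F + 17) = -12*(3 + 17) = -12*20 = -240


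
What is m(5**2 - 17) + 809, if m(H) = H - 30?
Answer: 787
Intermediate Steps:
m(H) = -30 + H
m(5**2 - 17) + 809 = (-30 + (5**2 - 17)) + 809 = (-30 + (25 - 17)) + 809 = (-30 + 8) + 809 = -22 + 809 = 787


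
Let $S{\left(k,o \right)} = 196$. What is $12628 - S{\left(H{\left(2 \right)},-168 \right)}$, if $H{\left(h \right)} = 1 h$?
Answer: $12432$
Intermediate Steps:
$H{\left(h \right)} = h$
$12628 - S{\left(H{\left(2 \right)},-168 \right)} = 12628 - 196 = 12432$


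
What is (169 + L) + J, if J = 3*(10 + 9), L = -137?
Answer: 89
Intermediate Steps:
J = 57 (J = 3*19 = 57)
(169 + L) + J = (169 - 137) + 57 = 32 + 57 = 89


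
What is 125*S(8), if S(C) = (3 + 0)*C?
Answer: 3000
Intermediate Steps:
S(C) = 3*C
125*S(8) = 125*(3*8) = 125*24 = 3000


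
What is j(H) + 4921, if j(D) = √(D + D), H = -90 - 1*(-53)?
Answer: 4921 + I*√74 ≈ 4921.0 + 8.6023*I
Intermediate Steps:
H = -37 (H = -90 + 53 = -37)
j(D) = √2*√D (j(D) = √(2*D) = √2*√D)
j(H) + 4921 = √2*√(-37) + 4921 = √2*(I*√37) + 4921 = I*√74 + 4921 = 4921 + I*√74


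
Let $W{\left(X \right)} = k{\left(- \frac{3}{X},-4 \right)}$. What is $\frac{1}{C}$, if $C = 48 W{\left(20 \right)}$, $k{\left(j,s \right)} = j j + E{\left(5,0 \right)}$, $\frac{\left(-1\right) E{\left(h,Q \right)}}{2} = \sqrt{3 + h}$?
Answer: $- \frac{75}{5119919} - \frac{40000 \sqrt{2}}{15359757} \approx -0.0036976$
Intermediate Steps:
$E{\left(h,Q \right)} = - 2 \sqrt{3 + h}$
$k{\left(j,s \right)} = j^{2} - 4 \sqrt{2}$ ($k{\left(j,s \right)} = j j - 2 \sqrt{3 + 5} = j^{2} - 2 \sqrt{8} = j^{2} - 2 \cdot 2 \sqrt{2} = j^{2} - 4 \sqrt{2}$)
$W{\left(X \right)} = - 4 \sqrt{2} + \frac{9}{X^{2}}$ ($W{\left(X \right)} = \left(- \frac{3}{X}\right)^{2} - 4 \sqrt{2} = \frac{9}{X^{2}} - 4 \sqrt{2} = - 4 \sqrt{2} + \frac{9}{X^{2}}$)
$C = \frac{27}{25} - 192 \sqrt{2}$ ($C = 48 \left(- 4 \sqrt{2} + \frac{9}{400}\right) = 48 \left(\frac{9}{400} - 4 \sqrt{2}\right) = \frac{27}{25} - 192 \sqrt{2} \approx -270.45$)
$\frac{1}{C} = \frac{1}{\frac{27}{25} - 192 \sqrt{2}}$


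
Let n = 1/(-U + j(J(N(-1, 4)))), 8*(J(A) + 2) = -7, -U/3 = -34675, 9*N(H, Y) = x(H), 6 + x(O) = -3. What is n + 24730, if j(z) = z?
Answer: 20580874782/832223 ≈ 24730.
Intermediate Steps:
x(O) = -9 (x(O) = -6 - 3 = -9)
N(H, Y) = -1 (N(H, Y) = (1/9)*(-9) = -1)
U = 104025 (U = -3*(-34675) = 104025)
J(A) = -23/8 (J(A) = -2 + (1/8)*(-7) = -2 - 7/8 = -23/8)
n = -8/832223 (n = 1/(-1*104025 - 23/8) = 1/(-104025 - 23/8) = 1/(-832223/8) = -8/832223 ≈ -9.6128e-6)
n + 24730 = -8/832223 + 24730 = 20580874782/832223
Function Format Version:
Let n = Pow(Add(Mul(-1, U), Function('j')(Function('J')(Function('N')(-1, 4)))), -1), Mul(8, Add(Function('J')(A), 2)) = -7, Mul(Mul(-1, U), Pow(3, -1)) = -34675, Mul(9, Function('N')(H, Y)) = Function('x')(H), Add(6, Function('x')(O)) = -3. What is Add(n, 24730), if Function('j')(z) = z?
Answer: Rational(20580874782, 832223) ≈ 24730.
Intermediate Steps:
Function('x')(O) = -9 (Function('x')(O) = Add(-6, -3) = -9)
Function('N')(H, Y) = -1 (Function('N')(H, Y) = Mul(Rational(1, 9), -9) = -1)
U = 104025 (U = Mul(-3, -34675) = 104025)
Function('J')(A) = Rational(-23, 8) (Function('J')(A) = Add(-2, Mul(Rational(1, 8), -7)) = Add(-2, Rational(-7, 8)) = Rational(-23, 8))
n = Rational(-8, 832223) (n = Pow(Add(Mul(-1, 104025), Rational(-23, 8)), -1) = Pow(Add(-104025, Rational(-23, 8)), -1) = Pow(Rational(-832223, 8), -1) = Rational(-8, 832223) ≈ -9.6128e-6)
Add(n, 24730) = Add(Rational(-8, 832223), 24730) = Rational(20580874782, 832223)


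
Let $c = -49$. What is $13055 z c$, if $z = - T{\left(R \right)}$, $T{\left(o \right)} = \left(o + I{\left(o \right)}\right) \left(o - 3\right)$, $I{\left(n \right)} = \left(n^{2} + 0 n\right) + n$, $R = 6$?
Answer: $92116080$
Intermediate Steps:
$I{\left(n \right)} = n + n^{2}$ ($I{\left(n \right)} = \left(n^{2} + 0\right) + n = n^{2} + n = n + n^{2}$)
$T{\left(o \right)} = \left(-3 + o\right) \left(o + o \left(1 + o\right)\right)$ ($T{\left(o \right)} = \left(o + o \left(1 + o\right)\right) \left(o - 3\right) = \left(o + o \left(1 + o\right)\right) \left(-3 + o\right) = \left(-3 + o\right) \left(o + o \left(1 + o\right)\right)$)
$z = -144$ ($z = - 6 \left(-6 + 6^{2} - 6\right) = - 6 \left(-6 + 36 - 6\right) = - 6 \cdot 24 = \left(-1\right) 144 = -144$)
$13055 z c = 13055 \left(\left(-144\right) \left(-49\right)\right) = 13055 \cdot 7056 = 92116080$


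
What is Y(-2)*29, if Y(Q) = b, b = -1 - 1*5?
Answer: -174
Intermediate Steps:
b = -6 (b = -1 - 5 = -6)
Y(Q) = -6
Y(-2)*29 = -6*29 = -174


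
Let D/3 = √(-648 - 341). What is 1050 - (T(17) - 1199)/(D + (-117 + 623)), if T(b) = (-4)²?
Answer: 12120976/11519 - 3549*I*√989/264937 ≈ 1052.3 - 0.42127*I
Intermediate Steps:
T(b) = 16
D = 3*I*√989 (D = 3*√(-648 - 341) = 3*√(-989) = 3*(I*√989) = 3*I*√989 ≈ 94.345*I)
1050 - (T(17) - 1199)/(D + (-117 + 623)) = 1050 - (16 - 1199)/(3*I*√989 + (-117 + 623)) = 1050 - (-1183)/(3*I*√989 + 506) = 1050 - (-1183)/(506 + 3*I*√989) = 1050 + 1183/(506 + 3*I*√989)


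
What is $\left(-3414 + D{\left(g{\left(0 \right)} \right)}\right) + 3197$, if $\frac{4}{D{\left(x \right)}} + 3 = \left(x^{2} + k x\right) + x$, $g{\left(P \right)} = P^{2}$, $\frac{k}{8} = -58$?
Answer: $- \frac{655}{3} \approx -218.33$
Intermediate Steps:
$k = -464$ ($k = 8 \left(-58\right) = -464$)
$D{\left(x \right)} = \frac{4}{-3 + x^{2} - 463 x}$ ($D{\left(x \right)} = \frac{4}{-3 + \left(\left(x^{2} - 464 x\right) + x\right)} = \frac{4}{-3 + \left(x^{2} - 463 x\right)} = \frac{4}{-3 + x^{2} - 463 x}$)
$\left(-3414 + D{\left(g{\left(0 \right)} \right)}\right) + 3197 = \left(-3414 + \frac{4}{-3 + \left(0^{2}\right)^{2} - 463 \cdot 0^{2}}\right) + 3197 = \left(-3414 + \frac{4}{-3 + 0^{2} - 0}\right) + 3197 = \left(-3414 + \frac{4}{-3 + 0 + 0}\right) + 3197 = \left(-3414 + \frac{4}{-3}\right) + 3197 = \left(-3414 + 4 \left(- \frac{1}{3}\right)\right) + 3197 = \left(-3414 - \frac{4}{3}\right) + 3197 = - \frac{10246}{3} + 3197 = - \frac{655}{3}$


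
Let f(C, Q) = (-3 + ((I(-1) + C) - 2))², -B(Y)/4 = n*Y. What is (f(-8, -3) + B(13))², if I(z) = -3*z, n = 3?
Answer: 3136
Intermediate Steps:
B(Y) = -12*Y
f(C, Q) = (-2 + C)² (f(C, Q) = (-3 + ((-3*(-1) + C) - 2))² = (-3 + ((3 + C) - 2))² = (-3 + (1 + C))² = (-2 + C)²)
(f(-8, -3) + B(13))² = ((-2 - 8)² - 12*13)² = ((-10)² - 156)² = (100 - 156)² = (-56)² = 3136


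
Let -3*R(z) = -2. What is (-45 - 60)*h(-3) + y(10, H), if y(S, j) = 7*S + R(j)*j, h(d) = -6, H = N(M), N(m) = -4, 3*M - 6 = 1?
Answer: 2092/3 ≈ 697.33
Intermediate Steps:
M = 7/3 (M = 2 + (⅓)*1 = 2 + ⅓ = 7/3 ≈ 2.3333)
H = -4
R(z) = ⅔ (R(z) = -⅓*(-2) = ⅔)
y(S, j) = 7*S + 2*j/3
(-45 - 60)*h(-3) + y(10, H) = (-45 - 60)*(-6) + (7*10 + (⅔)*(-4)) = -105*(-6) + (70 - 8/3) = 630 + 202/3 = 2092/3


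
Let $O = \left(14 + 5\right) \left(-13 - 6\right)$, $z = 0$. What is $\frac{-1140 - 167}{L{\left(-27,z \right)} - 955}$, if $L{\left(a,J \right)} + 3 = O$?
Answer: $\frac{1307}{1319} \approx 0.9909$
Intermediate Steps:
$O = -361$ ($O = 19 \left(-19\right) = -361$)
$L{\left(a,J \right)} = -364$ ($L{\left(a,J \right)} = -3 - 361 = -364$)
$\frac{-1140 - 167}{L{\left(-27,z \right)} - 955} = \frac{-1140 - 167}{-364 - 955} = \frac{1}{-1319} \left(-1307\right) = \left(- \frac{1}{1319}\right) \left(-1307\right) = \frac{1307}{1319}$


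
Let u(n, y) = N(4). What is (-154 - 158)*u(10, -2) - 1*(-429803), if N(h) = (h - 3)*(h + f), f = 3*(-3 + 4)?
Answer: 427619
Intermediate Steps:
f = 3 (f = 3*1 = 3)
N(h) = (-3 + h)*(3 + h) (N(h) = (h - 3)*(h + 3) = (-3 + h)*(3 + h))
u(n, y) = 7 (u(n, y) = -9 + 4**2 = -9 + 16 = 7)
(-154 - 158)*u(10, -2) - 1*(-429803) = (-154 - 158)*7 - 1*(-429803) = -312*7 + 429803 = -2184 + 429803 = 427619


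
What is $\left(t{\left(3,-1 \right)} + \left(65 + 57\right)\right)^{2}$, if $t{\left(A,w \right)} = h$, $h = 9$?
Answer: $17161$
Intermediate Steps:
$t{\left(A,w \right)} = 9$
$\left(t{\left(3,-1 \right)} + \left(65 + 57\right)\right)^{2} = \left(9 + \left(65 + 57\right)\right)^{2} = \left(9 + 122\right)^{2} = 131^{2} = 17161$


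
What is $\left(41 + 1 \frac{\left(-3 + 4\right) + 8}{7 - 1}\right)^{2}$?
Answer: $\frac{7225}{4} \approx 1806.3$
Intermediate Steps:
$\left(41 + 1 \frac{\left(-3 + 4\right) + 8}{7 - 1}\right)^{2} = \left(41 + 1 \frac{1 + 8}{6}\right)^{2} = \left(41 + 1 \cdot 9 \cdot \frac{1}{6}\right)^{2} = \left(41 + 1 \cdot \frac{3}{2}\right)^{2} = \left(41 + \frac{3}{2}\right)^{2} = \left(\frac{85}{2}\right)^{2} = \frac{7225}{4}$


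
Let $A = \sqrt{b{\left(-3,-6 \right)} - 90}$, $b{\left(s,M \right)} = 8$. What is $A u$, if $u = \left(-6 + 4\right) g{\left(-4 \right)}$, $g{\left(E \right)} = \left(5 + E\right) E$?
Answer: $8 i \sqrt{82} \approx 72.443 i$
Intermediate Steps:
$g{\left(E \right)} = E \left(5 + E\right)$
$A = i \sqrt{82}$ ($A = \sqrt{8 - 90} = \sqrt{-82} = i \sqrt{82} \approx 9.0554 i$)
$u = 8$ ($u = \left(-6 + 4\right) \left(- 4 \left(5 - 4\right)\right) = - 2 \left(\left(-4\right) 1\right) = \left(-2\right) \left(-4\right) = 8$)
$A u = i \sqrt{82} \cdot 8 = 8 i \sqrt{82}$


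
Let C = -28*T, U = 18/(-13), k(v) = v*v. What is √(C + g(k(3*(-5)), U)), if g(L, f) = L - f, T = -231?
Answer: √1131351/13 ≈ 81.819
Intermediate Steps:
k(v) = v²
U = -18/13 (U = 18*(-1/13) = -18/13 ≈ -1.3846)
C = 6468 (C = -28*(-231) = 6468)
√(C + g(k(3*(-5)), U)) = √(6468 + ((3*(-5))² - 1*(-18/13))) = √(6468 + ((-15)² + 18/13)) = √(6468 + (225 + 18/13)) = √(6468 + 2943/13) = √(87027/13) = √1131351/13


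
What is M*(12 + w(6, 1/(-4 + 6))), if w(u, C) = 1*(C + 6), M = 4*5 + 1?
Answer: 777/2 ≈ 388.50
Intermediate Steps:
M = 21 (M = 20 + 1 = 21)
w(u, C) = 6 + C (w(u, C) = 1*(6 + C) = 6 + C)
M*(12 + w(6, 1/(-4 + 6))) = 21*(12 + (6 + 1/(-4 + 6))) = 21*(12 + (6 + 1/2)) = 21*(12 + (6 + ½)) = 21*(12 + 13/2) = 21*(37/2) = 777/2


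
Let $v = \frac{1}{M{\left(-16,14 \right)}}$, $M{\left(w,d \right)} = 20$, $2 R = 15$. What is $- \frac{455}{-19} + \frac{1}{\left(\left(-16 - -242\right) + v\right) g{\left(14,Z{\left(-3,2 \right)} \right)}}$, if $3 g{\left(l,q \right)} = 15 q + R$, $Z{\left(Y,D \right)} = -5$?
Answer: $\frac{18513343}{773091} \approx 23.947$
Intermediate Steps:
$R = \frac{15}{2}$ ($R = \frac{1}{2} \cdot 15 = \frac{15}{2} \approx 7.5$)
$g{\left(l,q \right)} = \frac{5}{2} + 5 q$ ($g{\left(l,q \right)} = \frac{15 q + \frac{15}{2}}{3} = \frac{\frac{15}{2} + 15 q}{3} = \frac{5}{2} + 5 q$)
$v = \frac{1}{20} \approx 0.05$
$- \frac{455}{-19} + \frac{1}{\left(\left(-16 - -242\right) + v\right) g{\left(14,Z{\left(-3,2 \right)} \right)}} = - \frac{455}{-19} + \frac{1}{\left(\left(-16 - -242\right) + \frac{1}{20}\right) \left(\frac{5}{2} + 5 \left(-5\right)\right)} = \left(-455\right) \left(- \frac{1}{19}\right) + \frac{1}{\left(\left(-16 + 242\right) + \frac{1}{20}\right) \left(\frac{5}{2} - 25\right)} = \frac{455}{19} + \frac{1}{\left(226 + \frac{1}{20}\right) \left(- \frac{45}{2}\right)} = \frac{455}{19} + \frac{1}{\frac{4521}{20}} \left(- \frac{2}{45}\right) = \frac{455}{19} + \frac{20}{4521} \left(- \frac{2}{45}\right) = \frac{455}{19} - \frac{8}{40689} = \frac{18513343}{773091}$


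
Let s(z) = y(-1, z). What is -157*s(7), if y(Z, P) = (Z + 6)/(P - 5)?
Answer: -785/2 ≈ -392.50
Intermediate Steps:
y(Z, P) = (6 + Z)/(-5 + P)
s(z) = 5/(-5 + z) (s(z) = (6 - 1)/(-5 + z) = 5/(-5 + z))
-157*s(7) = -785/(-5 + 7) = -785/2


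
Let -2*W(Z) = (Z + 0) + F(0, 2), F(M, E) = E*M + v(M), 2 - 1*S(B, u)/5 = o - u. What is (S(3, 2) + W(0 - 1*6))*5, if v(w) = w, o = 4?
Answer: 15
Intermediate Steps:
S(B, u) = -10 + 5*u (S(B, u) = 10 - 5*(4 - u) = 10 + (-20 + 5*u) = -10 + 5*u)
F(M, E) = M + E*M (F(M, E) = E*M + M = M + E*M)
W(Z) = -Z/2 (W(Z) = -((Z + 0) + 0*(1 + 2))/2 = -(Z + 0*3)/2 = -(Z + 0)/2 = -Z/2)
(S(3, 2) + W(0 - 1*6))*5 = ((-10 + 5*2) - (0 - 1*6)/2)*5 = ((-10 + 10) - (0 - 6)/2)*5 = (0 - 1/2*(-6))*5 = (0 + 3)*5 = 3*5 = 15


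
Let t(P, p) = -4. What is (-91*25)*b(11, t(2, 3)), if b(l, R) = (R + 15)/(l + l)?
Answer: -2275/2 ≈ -1137.5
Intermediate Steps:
b(l, R) = (15 + R)/(2*l) (b(l, R) = (15 + R)/((2*l)) = (15 + R)*(1/(2*l)) = (15 + R)/(2*l))
(-91*25)*b(11, t(2, 3)) = (-91*25)*((½)*(15 - 4)/11) = -2275*11/(2*11) = -2275*½ = -2275/2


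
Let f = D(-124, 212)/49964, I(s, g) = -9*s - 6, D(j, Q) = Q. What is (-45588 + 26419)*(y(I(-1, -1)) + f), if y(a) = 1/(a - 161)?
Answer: 78918773/1973578 ≈ 39.988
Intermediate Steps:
I(s, g) = -6 - 9*s
y(a) = 1/(-161 + a)
f = 53/12491 (f = 212/49964 = 212*(1/49964) = 53/12491 ≈ 0.0042431)
(-45588 + 26419)*(y(I(-1, -1)) + f) = (-45588 + 26419)*(1/(-161 + (-6 - 9*(-1))) + 53/12491) = -19169*(1/(-161 + (-6 + 9)) + 53/12491) = -19169*(1/(-161 + 3) + 53/12491) = -19169*(1/(-158) + 53/12491) = -19169*(-1/158 + 53/12491) = -19169*(-4117/1973578) = 78918773/1973578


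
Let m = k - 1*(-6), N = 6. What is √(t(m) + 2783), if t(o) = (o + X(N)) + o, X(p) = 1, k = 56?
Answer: 2*√727 ≈ 53.926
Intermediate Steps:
m = 62 (m = 56 - 1*(-6) = 56 + 6 = 62)
t(o) = 1 + 2*o (t(o) = (o + 1) + o = (1 + o) + o = 1 + 2*o)
√(t(m) + 2783) = √((1 + 2*62) + 2783) = √((1 + 124) + 2783) = √(125 + 2783) = √2908 = 2*√727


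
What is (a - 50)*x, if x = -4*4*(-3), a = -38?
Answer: -4224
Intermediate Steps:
x = 48 (x = -16*(-3) = 48)
(a - 50)*x = (-38 - 50)*48 = -88*48 = -4224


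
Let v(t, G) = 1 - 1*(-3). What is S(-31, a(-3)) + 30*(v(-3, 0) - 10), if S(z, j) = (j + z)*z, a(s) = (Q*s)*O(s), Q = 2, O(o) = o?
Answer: 223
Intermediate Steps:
v(t, G) = 4 (v(t, G) = 1 + 3 = 4)
a(s) = 2*s² (a(s) = (2*s)*s = 2*s²)
S(z, j) = z*(j + z)
S(-31, a(-3)) + 30*(v(-3, 0) - 10) = -31*(2*(-3)² - 31) + 30*(4 - 10) = -31*(2*9 - 31) + 30*(-6) = -31*(18 - 31) - 180 = -31*(-13) - 180 = 403 - 180 = 223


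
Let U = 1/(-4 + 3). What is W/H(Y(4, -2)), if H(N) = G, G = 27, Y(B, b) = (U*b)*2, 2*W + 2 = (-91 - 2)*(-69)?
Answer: 6415/54 ≈ 118.80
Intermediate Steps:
U = -1 (U = 1/(-1) = -1)
W = 6415/2 (W = -1 + ((-91 - 2)*(-69))/2 = -1 + (-93*(-69))/2 = -1 + (½)*6417 = -1 + 6417/2 = 6415/2 ≈ 3207.5)
Y(B, b) = -2*b (Y(B, b) = -b*2 = -2*b)
H(N) = 27
W/H(Y(4, -2)) = (6415/2)/27 = (6415/2)*(1/27) = 6415/54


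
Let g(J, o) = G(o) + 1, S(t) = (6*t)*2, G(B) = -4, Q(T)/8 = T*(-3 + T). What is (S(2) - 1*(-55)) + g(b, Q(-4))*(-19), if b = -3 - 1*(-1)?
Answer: 136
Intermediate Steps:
Q(T) = 8*T*(-3 + T) (Q(T) = 8*(T*(-3 + T)) = 8*T*(-3 + T))
S(t) = 12*t
b = -2 (b = -3 + 1 = -2)
g(J, o) = -3 (g(J, o) = -4 + 1 = -3)
(S(2) - 1*(-55)) + g(b, Q(-4))*(-19) = (12*2 - 1*(-55)) - 3*(-19) = (24 + 55) + 57 = 79 + 57 = 136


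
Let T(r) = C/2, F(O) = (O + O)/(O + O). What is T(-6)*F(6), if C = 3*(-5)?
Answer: -15/2 ≈ -7.5000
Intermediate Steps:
C = -15
F(O) = 1 (F(O) = (2*O)/((2*O)) = (2*O)*(1/(2*O)) = 1)
T(r) = -15/2
T(-6)*F(6) = -15/2*1 = -15/2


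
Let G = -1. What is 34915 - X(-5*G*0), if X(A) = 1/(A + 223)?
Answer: 7786044/223 ≈ 34915.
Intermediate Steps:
X(A) = 1/(223 + A)
34915 - X(-5*G*0) = 34915 - 1/(223 - 5*(-1)*0) = 34915 - 1/(223 + 5*0) = 34915 - 1/(223 + 0) = 34915 - 1/223 = 7786044/223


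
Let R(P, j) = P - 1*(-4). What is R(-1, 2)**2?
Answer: 9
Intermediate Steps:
R(P, j) = 4 + P (R(P, j) = P + 4 = 4 + P)
R(-1, 2)**2 = (4 - 1)**2 = 3**2 = 9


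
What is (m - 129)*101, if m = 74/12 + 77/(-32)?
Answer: -1214323/96 ≈ -12649.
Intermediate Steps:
m = 361/96 (m = 74*(1/12) + 77*(-1/32) = 37/6 - 77/32 = 361/96 ≈ 3.7604)
(m - 129)*101 = (361/96 - 129)*101 = -12023/96*101 = -1214323/96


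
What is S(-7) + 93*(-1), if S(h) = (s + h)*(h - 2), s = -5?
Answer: 15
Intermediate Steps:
S(h) = (-5 + h)*(-2 + h) (S(h) = (-5 + h)*(h - 2) = (-5 + h)*(-2 + h))
S(-7) + 93*(-1) = (10 + (-7)**2 - 7*(-7)) + 93*(-1) = (10 + 49 + 49) - 93 = 108 - 93 = 15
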